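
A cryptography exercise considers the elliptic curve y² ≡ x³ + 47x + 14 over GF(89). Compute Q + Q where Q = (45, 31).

(15, 0)

tangent at (45, 31): λ = (3·45² + 47)/(2·31) ≡ 70/62. 62⁻¹ ≡ 56 (mod 89) since 62·56 = 3472 ≡ 1, so λ ≡ 70·56 ≡ 4.
  x = λ² - 45 - 45 = 16 - 90 ≡ 15; y = λ·(45 - 15) - 31 ≡ 0. → (15, 0)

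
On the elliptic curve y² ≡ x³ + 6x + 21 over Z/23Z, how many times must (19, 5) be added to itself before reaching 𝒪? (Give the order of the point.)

9

2P: tangent at (19, 5): λ = (3·19² + 6)/(2·5) ≡ 8/10. 10⁻¹ ≡ 7 (mod 23) since 10·7 = 70 ≡ 1, so λ ≡ 8·7 ≡ 10.
  x = λ² - 19 - 19 = 100 - 38 ≡ 16; y = λ·(19 - 16) - 5 ≡ 2. → (16, 2)
3P: (16, 2) + (19, 5). λ = (5 - 2)/(19 - 16) ≡ 3/3 mod 23. 3⁻¹ ≡ 8 (mod 23), so λ ≡ 1.
  x = λ² - 16 - 19 = 1 - 35 ≡ 12; y = λ·(16 - 12) - 2 ≡ 2. → (12, 2)
4P: (12, 2) + (19, 5). λ = (5 - 2)/(19 - 12) ≡ 3/7 mod 23. 7⁻¹ ≡ 10 (mod 23), so λ ≡ 7.
  x = λ² - 12 - 19 = 49 - 31 ≡ 18; y = λ·(12 - 18) - 2 ≡ 2. → (18, 2)
5P: (18, 2) + (19, 5). λ = (5 - 2)/(19 - 18) ≡ 3/1 mod 23. 1⁻¹ ≡ 1 (mod 23), so λ ≡ 3.
  x = λ² - 18 - 19 = 9 - 37 ≡ 18; y = λ·(18 - 18) - 2 ≡ 21. → (18, 21)
6P: (18, 21) + (19, 5). λ = (5 - 21)/(19 - 18) ≡ 7/1 mod 23. 1⁻¹ ≡ 1 (mod 23), so λ ≡ 7.
  x = λ² - 18 - 19 = 49 - 37 ≡ 12; y = λ·(18 - 12) - 21 ≡ 21. → (12, 21)
7P: (12, 21) + (19, 5). λ = (5 - 21)/(19 - 12) ≡ 7/7 mod 23. 7⁻¹ ≡ 10 (mod 23) since 7·10 = 70 ≡ 1, so λ ≡ 1.
  x = λ² - 12 - 19 = 1 - 31 ≡ 16; y = λ·(12 - 16) - 21 ≡ 21. → (16, 21)
8P: (16, 21) + (19, 5). λ = (5 - 21)/(19 - 16) ≡ 7/3 mod 23. 3⁻¹ ≡ 8 (mod 23) since 3·8 = 24 ≡ 1, so λ ≡ 10.
  x = λ² - 16 - 19 = 100 - 35 ≡ 19; y = λ·(16 - 19) - 21 ≡ 18. → (19, 18)
9P: (19, 18) + (19, 5): same x and y₁ ≡ -y₂, so the sum is 𝒪.
9P = 𝒪, so the order is 9.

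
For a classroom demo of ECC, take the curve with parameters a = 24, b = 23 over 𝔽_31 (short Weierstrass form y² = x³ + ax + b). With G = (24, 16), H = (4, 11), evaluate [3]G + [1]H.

(18, 5)

First 3G:
Repeated addition: build up to 3G.
2G: tangent at (24, 16): λ = (3·24² + 24)/(2·16) ≡ 16/1. 1⁻¹ ≡ 1 (mod 31) since 1·1 = 1 ≡ 1, so λ ≡ 16·1 ≡ 16.
  x = λ² - 24 - 24 = 256 - 48 ≡ 22; y = λ·(24 - 22) - 16 ≡ 16. → (22, 16)
3G: (22, 16) + (24, 16). λ = (16 - 16)/(24 - 22) ≡ 0/2 mod 31. 2⁻¹ ≡ 16 (mod 31), so λ ≡ 0.
  x = λ² - 22 - 24 = 0 - 46 ≡ 16; y = λ·(22 - 16) - 16 ≡ 15. → (16, 15)
3G = (16, 15).
Finally 3G + H:
(16, 15) + (4, 11). λ = (11 - 15)/(4 - 16) ≡ 27/19 mod 31. 19⁻¹ ≡ 18 (mod 31), so λ ≡ 21.
  x = λ² - 16 - 4 = 441 - 20 ≡ 18; y = λ·(16 - 18) - 15 ≡ 5. → (18, 5)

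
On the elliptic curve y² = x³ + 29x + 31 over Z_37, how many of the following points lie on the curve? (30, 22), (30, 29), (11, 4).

2

(30, 22): 22² ≡ 3, rhs ≡ 3 → on.
(30, 29): 29² ≡ 27, rhs ≡ 3 → off.
(11, 4): 4² ≡ 16, rhs ≡ 16 → on.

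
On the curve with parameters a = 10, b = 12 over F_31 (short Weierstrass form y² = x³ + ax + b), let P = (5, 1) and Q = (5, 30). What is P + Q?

The two points share x = 5 and their y-coordinates satisfy 1 + 30 ≡ 0 (mod 31), so they are inverses. Their sum is the point at infinity.

O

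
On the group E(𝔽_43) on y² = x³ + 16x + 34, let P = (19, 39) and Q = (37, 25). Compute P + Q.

(19, 39) + (37, 25). λ = (25 - 39)/(37 - 19) ≡ 29/18 mod 43. 18⁻¹ ≡ 12 (mod 43) since 18·12 = 216 ≡ 1, so λ ≡ 4.
  x = λ² - 19 - 37 = 16 - 56 ≡ 3; y = λ·(19 - 3) - 39 ≡ 25. → (3, 25)

(3, 25)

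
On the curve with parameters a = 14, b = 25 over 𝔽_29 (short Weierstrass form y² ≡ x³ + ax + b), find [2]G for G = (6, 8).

tangent at (6, 8): λ = (3·6² + 14)/(2·8) ≡ 6/16. 16⁻¹ ≡ 20 (mod 29) since 16·20 = 320 ≡ 1, so λ ≡ 6·20 ≡ 4.
  x = λ² - 6 - 6 = 16 - 12 ≡ 4; y = λ·(6 - 4) - 8 ≡ 0. → (4, 0)

(4, 0)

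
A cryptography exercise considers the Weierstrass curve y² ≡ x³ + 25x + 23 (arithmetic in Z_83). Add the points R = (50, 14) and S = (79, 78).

(50, 14) + (79, 78). λ = (78 - 14)/(79 - 50) ≡ 64/29 mod 83. 29⁻¹ ≡ 63 (mod 83) since 29·63 = 1827 ≡ 1, so λ ≡ 48.
  x = λ² - 50 - 79 = 2304 - 129 ≡ 17; y = λ·(50 - 17) - 14 ≡ 76. → (17, 76)

(17, 76)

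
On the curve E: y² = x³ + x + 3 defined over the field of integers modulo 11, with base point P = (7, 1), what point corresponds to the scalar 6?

Repeated addition: build up to 6P.
2P: tangent at (7, 1): λ = (3·7² + 1)/(2·1) ≡ 5/2. 2⁻¹ ≡ 6 (mod 11), so λ ≡ 5·6 ≡ 8.
  x = λ² - 7 - 7 = 64 - 14 ≡ 6; y = λ·(7 - 6) - 1 ≡ 7. → (6, 7)
3P: (6, 7) + (7, 1). λ = (1 - 7)/(7 - 6) ≡ 5/1 mod 11. 1⁻¹ ≡ 1 (mod 11) since 1·1 = 1 ≡ 1, so λ ≡ 5.
  x = λ² - 6 - 7 = 25 - 13 ≡ 1; y = λ·(6 - 1) - 7 ≡ 7. → (1, 7)
4P: (1, 7) + (7, 1). λ = (1 - 7)/(7 - 1) ≡ 5/6 mod 11. 6⁻¹ ≡ 2 (mod 11), so λ ≡ 10.
  x = λ² - 1 - 7 = 100 - 8 ≡ 4; y = λ·(1 - 4) - 7 ≡ 7. → (4, 7)
5P: (4, 7) + (7, 1). λ = (1 - 7)/(7 - 4) ≡ 5/3 mod 11. 3⁻¹ ≡ 4 (mod 11) since 3·4 = 12 ≡ 1, so λ ≡ 9.
  x = λ² - 4 - 7 = 81 - 11 ≡ 4; y = λ·(4 - 4) - 7 ≡ 4. → (4, 4)
6P: (4, 4) + (7, 1). λ = (1 - 4)/(7 - 4) ≡ 8/3 mod 11. 3⁻¹ ≡ 4 (mod 11), so λ ≡ 10.
  x = λ² - 4 - 7 = 100 - 11 ≡ 1; y = λ·(4 - 1) - 4 ≡ 4. → (1, 4)

(1, 4)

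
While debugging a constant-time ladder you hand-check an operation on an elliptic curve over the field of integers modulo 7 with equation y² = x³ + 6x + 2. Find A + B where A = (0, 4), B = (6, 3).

(2, 1)

(0, 4) + (6, 3). λ = (3 - 4)/(6 - 0) ≡ 6/6 mod 7. 6⁻¹ ≡ 6 (mod 7), so λ ≡ 1.
  x = λ² - 0 - 6 = 1 - 6 ≡ 2; y = λ·(0 - 2) - 4 ≡ 1. → (2, 1)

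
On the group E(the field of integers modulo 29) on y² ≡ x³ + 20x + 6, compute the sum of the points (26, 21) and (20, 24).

(5, 12)

(26, 21) + (20, 24). λ = (24 - 21)/(20 - 26) ≡ 3/23 mod 29. 23⁻¹ ≡ 24 (mod 29) since 23·24 = 552 ≡ 1, so λ ≡ 14.
  x = λ² - 26 - 20 = 196 - 46 ≡ 5; y = λ·(26 - 5) - 21 ≡ 12. → (5, 12)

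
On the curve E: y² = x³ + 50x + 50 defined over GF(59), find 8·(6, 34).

(25, 46)

Write G = (6, 34).
Double-and-add on 8 = (1000)₂. Start with G = (6, 34) for the leading 1-bit.
double: tangent at (6, 34): λ = (3·6² + 50)/(2·34) ≡ 40/9. 9⁻¹ ≡ 46 (mod 59) since 9·46 = 414 ≡ 1, so λ ≡ 40·46 ≡ 11.
  x = λ² - 6 - 6 = 121 - 12 ≡ 50; y = λ·(6 - 50) - 34 ≡ 13. → (50, 13)
double: tangent at (50, 13): λ = (3·50² + 50)/(2·13) ≡ 57/26. 26⁻¹ ≡ 25 (mod 59) since 26·25 = 650 ≡ 1, so λ ≡ 57·25 ≡ 9.
  x = λ² - 50 - 50 = 81 - 100 ≡ 40; y = λ·(50 - 40) - 13 ≡ 18. → (40, 18)
double: tangent at (40, 18): λ = (3·40² + 50)/(2·18) ≡ 12/36. 36⁻¹ ≡ 41 (mod 59) since 36·41 = 1476 ≡ 1, so λ ≡ 12·41 ≡ 20.
  x = λ² - 40 - 40 = 400 - 80 ≡ 25; y = λ·(40 - 25) - 18 ≡ 46. → (25, 46)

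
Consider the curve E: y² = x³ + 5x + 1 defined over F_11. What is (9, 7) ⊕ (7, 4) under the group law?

(0, 1)

(9, 7) + (7, 4). λ = (4 - 7)/(7 - 9) ≡ 8/9 mod 11. 9⁻¹ ≡ 5 (mod 11), so λ ≡ 7.
  x = λ² - 9 - 7 = 49 - 16 ≡ 0; y = λ·(9 - 0) - 7 ≡ 1. → (0, 1)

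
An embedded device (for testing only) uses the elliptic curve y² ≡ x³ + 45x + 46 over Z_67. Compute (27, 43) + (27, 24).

O

The two points share x = 27 and their y-coordinates satisfy 43 + 24 ≡ 0 (mod 67), so they are inverses. Their sum is ∞.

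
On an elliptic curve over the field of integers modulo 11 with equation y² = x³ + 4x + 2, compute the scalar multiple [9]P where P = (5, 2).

Double-and-add on 9 = (1001)₂. Start with P = (5, 2) for the leading 1-bit.
double: tangent at (5, 2): λ = (3·5² + 4)/(2·2) ≡ 2/4. 4⁻¹ ≡ 3 (mod 11) since 4·3 = 12 ≡ 1, so λ ≡ 2·3 ≡ 6.
  x = λ² - 5 - 5 = 36 - 10 ≡ 4; y = λ·(5 - 4) - 2 ≡ 4. → (4, 4)
double: tangent at (4, 4): λ = (3·4² + 4)/(2·4) ≡ 8/8. 8⁻¹ ≡ 7 (mod 11), so λ ≡ 8·7 ≡ 1.
  x = λ² - 4 - 4 = 1 - 8 ≡ 4; y = λ·(4 - 4) - 4 ≡ 7. → (4, 7)
double: tangent at (4, 7): λ = (3·4² + 4)/(2·7) ≡ 8/3. 3⁻¹ ≡ 4 (mod 11), so λ ≡ 8·4 ≡ 10.
  x = λ² - 4 - 4 = 100 - 8 ≡ 4; y = λ·(4 - 4) - 7 ≡ 4. → (4, 4)
add P: (4, 4) + (5, 2). λ = (2 - 4)/(5 - 4) ≡ 9/1 mod 11. 1⁻¹ ≡ 1 (mod 11) since 1·1 = 1 ≡ 1, so λ ≡ 9.
  x = λ² - 4 - 5 = 81 - 9 ≡ 6; y = λ·(4 - 6) - 4 ≡ 0. → (6, 0)

(6, 0)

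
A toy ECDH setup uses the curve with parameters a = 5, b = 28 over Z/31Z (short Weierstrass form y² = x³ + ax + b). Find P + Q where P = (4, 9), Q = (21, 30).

(4, 9) + (21, 30). λ = (30 - 9)/(21 - 4) ≡ 21/17 mod 31. 17⁻¹ ≡ 11 (mod 31), so λ ≡ 14.
  x = λ² - 4 - 21 = 196 - 25 ≡ 16; y = λ·(4 - 16) - 9 ≡ 9. → (16, 9)

(16, 9)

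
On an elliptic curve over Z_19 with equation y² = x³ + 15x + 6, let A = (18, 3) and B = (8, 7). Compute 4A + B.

(0, 14)

First 4A:
Repeated addition: build up to 4A.
2A: tangent at (18, 3): λ = (3·18² + 15)/(2·3) ≡ 18/6. 6⁻¹ ≡ 16 (mod 19), so λ ≡ 18·16 ≡ 3.
  x = λ² - 18 - 18 = 9 - 36 ≡ 11; y = λ·(18 - 11) - 3 ≡ 18. → (11, 18)
3A: (11, 18) + (18, 3). λ = (3 - 18)/(18 - 11) ≡ 4/7 mod 19. 7⁻¹ ≡ 11 (mod 19), so λ ≡ 6.
  x = λ² - 11 - 18 = 36 - 29 ≡ 7; y = λ·(11 - 7) - 18 ≡ 6. → (7, 6)
4A: (7, 6) + (18, 3). λ = (3 - 6)/(18 - 7) ≡ 16/11 mod 19. 11⁻¹ ≡ 7 (mod 19), so λ ≡ 17.
  x = λ² - 7 - 18 = 289 - 25 ≡ 17; y = λ·(7 - 17) - 6 ≡ 14. → (17, 14)
4A = (17, 14).
Finally 4A + B:
(17, 14) + (8, 7). λ = (7 - 14)/(8 - 17) ≡ 12/10 mod 19. 10⁻¹ ≡ 2 (mod 19), so λ ≡ 5.
  x = λ² - 17 - 8 = 25 - 25 ≡ 0; y = λ·(17 - 0) - 14 ≡ 14. → (0, 14)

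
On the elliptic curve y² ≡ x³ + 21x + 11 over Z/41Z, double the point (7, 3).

tangent at (7, 3): λ = (3·7² + 21)/(2·3) ≡ 4/6. 6⁻¹ ≡ 7 (mod 41) since 6·7 = 42 ≡ 1, so λ ≡ 4·7 ≡ 28.
  x = λ² - 7 - 7 = 784 - 14 ≡ 32; y = λ·(7 - 32) - 3 ≡ 35. → (32, 35)

(32, 35)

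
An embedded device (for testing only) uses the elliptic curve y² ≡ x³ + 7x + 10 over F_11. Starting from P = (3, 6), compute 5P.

(4, 5)

Double-and-add on 5 = (101)₂. Start with P = (3, 6) for the leading 1-bit.
double: tangent at (3, 6): λ = (3·3² + 7)/(2·6) ≡ 1/1. 1⁻¹ ≡ 1 (mod 11), so λ ≡ 1·1 ≡ 1.
  x = λ² - 3 - 3 = 1 - 6 ≡ 6; y = λ·(3 - 6) - 6 ≡ 2. → (6, 2)
double: tangent at (6, 2): λ = (3·6² + 7)/(2·2) ≡ 5/4. 4⁻¹ ≡ 3 (mod 11), so λ ≡ 5·3 ≡ 4.
  x = λ² - 6 - 6 = 16 - 12 ≡ 4; y = λ·(6 - 4) - 2 ≡ 6. → (4, 6)
add P: (4, 6) + (3, 6). λ = (6 - 6)/(3 - 4) ≡ 0/10 mod 11. 10⁻¹ ≡ 10 (mod 11) since 10·10 = 100 ≡ 1, so λ ≡ 0.
  x = λ² - 4 - 3 = 0 - 7 ≡ 4; y = λ·(4 - 4) - 6 ≡ 5. → (4, 5)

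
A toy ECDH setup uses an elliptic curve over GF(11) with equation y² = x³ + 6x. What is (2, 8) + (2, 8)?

tangent at (2, 8): λ = (3·2² + 6)/(2·8) ≡ 7/5. 5⁻¹ ≡ 9 (mod 11) since 5·9 = 45 ≡ 1, so λ ≡ 7·9 ≡ 8.
  x = λ² - 2 - 2 = 64 - 4 ≡ 5; y = λ·(2 - 5) - 8 ≡ 1. → (5, 1)

(5, 1)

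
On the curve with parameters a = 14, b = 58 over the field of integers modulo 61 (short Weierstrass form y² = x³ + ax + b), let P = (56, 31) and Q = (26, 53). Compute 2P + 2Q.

(22, 20)

First 2P:
Repeated addition: build up to 2P.
2P: tangent at (56, 31): λ = (3·56² + 14)/(2·31) ≡ 28/1. 1⁻¹ ≡ 1 (mod 61) since 1·1 = 1 ≡ 1, so λ ≡ 28·1 ≡ 28.
  x = λ² - 56 - 56 = 784 - 112 ≡ 1; y = λ·(56 - 1) - 31 ≡ 45. → (1, 45)
2P = (1, 45).
Next 2Q:
Repeated addition: build up to 2Q.
2Q: tangent at (26, 53): λ = (3·26² + 14)/(2·53) ≡ 29/45. 45⁻¹ ≡ 19 (mod 61), so λ ≡ 29·19 ≡ 2.
  x = λ² - 26 - 26 = 4 - 52 ≡ 13; y = λ·(26 - 13) - 53 ≡ 34. → (13, 34)
2Q = (13, 34).
Finally 2P + 2Q:
(1, 45) + (13, 34). λ = (34 - 45)/(13 - 1) ≡ 50/12 mod 61. 12⁻¹ ≡ 56 (mod 61), so λ ≡ 55.
  x = λ² - 1 - 13 = 3025 - 14 ≡ 22; y = λ·(1 - 22) - 45 ≡ 20. → (22, 20)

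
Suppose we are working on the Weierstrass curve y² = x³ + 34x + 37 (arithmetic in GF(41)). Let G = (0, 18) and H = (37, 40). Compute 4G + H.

(11, 15)

First 4G:
Repeated addition: build up to 4G.
2G: tangent at (0, 18): λ = (3·0² + 34)/(2·18) ≡ 34/36. 36⁻¹ ≡ 8 (mod 41) since 36·8 = 288 ≡ 1, so λ ≡ 34·8 ≡ 26.
  x = λ² - 0 - 0 = 676 - 0 ≡ 20; y = λ·(0 - 20) - 18 ≡ 36. → (20, 36)
3G: (20, 36) + (0, 18). λ = (18 - 36)/(0 - 20) ≡ 23/21 mod 41. 21⁻¹ ≡ 2 (mod 41) since 21·2 = 42 ≡ 1, so λ ≡ 5.
  x = λ² - 20 - 0 = 25 - 20 ≡ 5; y = λ·(20 - 5) - 36 ≡ 39. → (5, 39)
4G: (5, 39) + (0, 18). λ = (18 - 39)/(0 - 5) ≡ 20/36 mod 41. 36⁻¹ ≡ 8 (mod 41) since 36·8 = 288 ≡ 1, so λ ≡ 37.
  x = λ² - 5 - 0 = 1369 - 5 ≡ 11; y = λ·(5 - 11) - 39 ≡ 26. → (11, 26)
4G = (11, 26).
Finally 4G + H:
(11, 26) + (37, 40). λ = (40 - 26)/(37 - 11) ≡ 14/26 mod 41. 26⁻¹ ≡ 30 (mod 41), so λ ≡ 10.
  x = λ² - 11 - 37 = 100 - 48 ≡ 11; y = λ·(11 - 11) - 26 ≡ 15. → (11, 15)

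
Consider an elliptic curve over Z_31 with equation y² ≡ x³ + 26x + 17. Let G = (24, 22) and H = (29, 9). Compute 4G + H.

(29, 9)

First 4G:
Double-and-add on 4 = (100)₂. Start with G = (24, 22) for the leading 1-bit.
double: tangent at (24, 22): λ = (3·24² + 26)/(2·22) ≡ 18/13. 13⁻¹ ≡ 12 (mod 31), so λ ≡ 18·12 ≡ 30.
  x = λ² - 24 - 24 = 900 - 48 ≡ 15; y = λ·(24 - 15) - 22 ≡ 0. → (15, 0)
double: (15, 0) + (15, 0): same x and y₁ ≡ -y₂, so the sum is O.
4G = O.
Finally 4G + H:
O + (29, 9) = (29, 9) (identity).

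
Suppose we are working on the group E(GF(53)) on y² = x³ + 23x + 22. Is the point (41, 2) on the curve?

no

y² = 2² ≡ 4; x³ + 23x + 22 = 69886 ≡ 32 (mod 53). 4 ≠ 32.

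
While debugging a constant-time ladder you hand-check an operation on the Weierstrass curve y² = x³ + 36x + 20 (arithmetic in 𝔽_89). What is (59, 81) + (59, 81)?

(20, 14)

tangent at (59, 81): λ = (3·59² + 36)/(2·81) ≡ 66/73. 73⁻¹ ≡ 50 (mod 89), so λ ≡ 66·50 ≡ 7.
  x = λ² - 59 - 59 = 49 - 118 ≡ 20; y = λ·(59 - 20) - 81 ≡ 14. → (20, 14)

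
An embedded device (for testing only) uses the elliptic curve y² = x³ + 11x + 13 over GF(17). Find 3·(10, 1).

Write G = (10, 1).
Repeated addition: build up to 3G.
2G: tangent at (10, 1): λ = (3·10² + 11)/(2·1) ≡ 5/2. 2⁻¹ ≡ 9 (mod 17), so λ ≡ 5·9 ≡ 11.
  x = λ² - 10 - 10 = 121 - 20 ≡ 16; y = λ·(10 - 16) - 1 ≡ 1. → (16, 1)
3G: (16, 1) + (10, 1). λ = (1 - 1)/(10 - 16) ≡ 0/11 mod 17. 11⁻¹ ≡ 14 (mod 17) since 11·14 = 154 ≡ 1, so λ ≡ 0.
  x = λ² - 16 - 10 = 0 - 26 ≡ 8; y = λ·(16 - 8) - 1 ≡ 16. → (8, 16)

(8, 16)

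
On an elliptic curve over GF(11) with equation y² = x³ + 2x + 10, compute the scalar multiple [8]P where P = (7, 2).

Double-and-add on 8 = (1000)₂. Start with P = (7, 2) for the leading 1-bit.
double: tangent at (7, 2): λ = (3·7² + 2)/(2·2) ≡ 6/4. 4⁻¹ ≡ 3 (mod 11) since 4·3 = 12 ≡ 1, so λ ≡ 6·3 ≡ 7.
  x = λ² - 7 - 7 = 49 - 14 ≡ 2; y = λ·(7 - 2) - 2 ≡ 0. → (2, 0)
double: (2, 0) + (2, 0): same x and y₁ ≡ -y₂, so the sum is ∞.
double: ∞ + ∞ = ∞ (identity).

O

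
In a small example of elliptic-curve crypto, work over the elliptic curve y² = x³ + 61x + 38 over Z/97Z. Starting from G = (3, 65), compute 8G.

Repeated addition: build up to 8G.
2G: tangent at (3, 65): λ = (3·3² + 61)/(2·65) ≡ 88/33. 33⁻¹ ≡ 50 (mod 97), so λ ≡ 88·50 ≡ 35.
  x = λ² - 3 - 3 = 1225 - 6 ≡ 55; y = λ·(3 - 55) - 65 ≡ 55. → (55, 55)
3G: (55, 55) + (3, 65). λ = (65 - 55)/(3 - 55) ≡ 10/45 mod 97. 45⁻¹ ≡ 69 (mod 97) since 45·69 = 3105 ≡ 1, so λ ≡ 11.
  x = λ² - 55 - 3 = 121 - 58 ≡ 63; y = λ·(55 - 63) - 55 ≡ 51. → (63, 51)
4G: (63, 51) + (3, 65). λ = (65 - 51)/(3 - 63) ≡ 14/37 mod 97. 37⁻¹ ≡ 21 (mod 97), so λ ≡ 3.
  x = λ² - 63 - 3 = 9 - 66 ≡ 40; y = λ·(63 - 40) - 51 ≡ 18. → (40, 18)
5G: (40, 18) + (3, 65). λ = (65 - 18)/(3 - 40) ≡ 47/60 mod 97. 60⁻¹ ≡ 76 (mod 97) since 60·76 = 4560 ≡ 1, so λ ≡ 80.
  x = λ² - 40 - 3 = 6400 - 43 ≡ 52; y = λ·(40 - 52) - 18 ≡ 89. → (52, 89)
6G: (52, 89) + (3, 65). λ = (65 - 89)/(3 - 52) ≡ 73/48 mod 97. 48⁻¹ ≡ 95 (mod 97), so λ ≡ 48.
  x = λ² - 52 - 3 = 2304 - 55 ≡ 18; y = λ·(52 - 18) - 89 ≡ 88. → (18, 88)
7G: (18, 88) + (3, 65). λ = (65 - 88)/(3 - 18) ≡ 74/82 mod 97. 82⁻¹ ≡ 84 (mod 97), so λ ≡ 8.
  x = λ² - 18 - 3 = 64 - 21 ≡ 43; y = λ·(18 - 43) - 88 ≡ 3. → (43, 3)
8G: (43, 3) + (3, 65). λ = (65 - 3)/(3 - 43) ≡ 62/57 mod 97. 57⁻¹ ≡ 80 (mod 97), so λ ≡ 13.
  x = λ² - 43 - 3 = 169 - 46 ≡ 26; y = λ·(43 - 26) - 3 ≡ 24. → (26, 24)

(26, 24)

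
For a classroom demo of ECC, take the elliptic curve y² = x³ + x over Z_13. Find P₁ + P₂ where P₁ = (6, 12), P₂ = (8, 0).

(6, 12) + (8, 0). λ = (0 - 12)/(8 - 6) ≡ 1/2 mod 13. 2⁻¹ ≡ 7 (mod 13), so λ ≡ 7.
  x = λ² - 6 - 8 = 49 - 14 ≡ 9; y = λ·(6 - 9) - 12 ≡ 6. → (9, 6)

(9, 6)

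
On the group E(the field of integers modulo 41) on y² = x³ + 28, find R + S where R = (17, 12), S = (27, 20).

(17, 12) + (27, 20). λ = (20 - 12)/(27 - 17) ≡ 8/10 mod 41. 10⁻¹ ≡ 37 (mod 41) since 10·37 = 370 ≡ 1, so λ ≡ 9.
  x = λ² - 17 - 27 = 81 - 44 ≡ 37; y = λ·(17 - 37) - 12 ≡ 13. → (37, 13)

(37, 13)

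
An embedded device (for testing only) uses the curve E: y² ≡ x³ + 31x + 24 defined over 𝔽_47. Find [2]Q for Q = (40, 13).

tangent at (40, 13): λ = (3·40² + 31)/(2·13) ≡ 37/26. 26⁻¹ ≡ 38 (mod 47) since 26·38 = 988 ≡ 1, so λ ≡ 37·38 ≡ 43.
  x = λ² - 40 - 40 = 1849 - 80 ≡ 30; y = λ·(40 - 30) - 13 ≡ 41. → (30, 41)

(30, 41)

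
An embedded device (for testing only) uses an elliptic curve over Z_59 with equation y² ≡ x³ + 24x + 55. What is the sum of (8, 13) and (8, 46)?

The two points share x = 8 and their y-coordinates satisfy 13 + 46 ≡ 0 (mod 59), so they are inverses. Their sum is O.

O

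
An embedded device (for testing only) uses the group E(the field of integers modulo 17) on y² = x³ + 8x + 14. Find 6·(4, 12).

(2, 15)

Write G = (4, 12).
Double-and-add on 6 = (110)₂. Start with G = (4, 12) for the leading 1-bit.
double: tangent at (4, 12): λ = (3·4² + 8)/(2·12) ≡ 5/7. 7⁻¹ ≡ 5 (mod 17), so λ ≡ 5·5 ≡ 8.
  x = λ² - 4 - 4 = 64 - 8 ≡ 5; y = λ·(4 - 5) - 12 ≡ 14. → (5, 14)
add G: (5, 14) + (4, 12). λ = (12 - 14)/(4 - 5) ≡ 15/16 mod 17. 16⁻¹ ≡ 16 (mod 17), so λ ≡ 2.
  x = λ² - 5 - 4 = 4 - 9 ≡ 12; y = λ·(5 - 12) - 14 ≡ 6. → (12, 6)
double: tangent at (12, 6): λ = (3·12² + 8)/(2·6) ≡ 15/12. 12⁻¹ ≡ 10 (mod 17), so λ ≡ 15·10 ≡ 14.
  x = λ² - 12 - 12 = 196 - 24 ≡ 2; y = λ·(12 - 2) - 6 ≡ 15. → (2, 15)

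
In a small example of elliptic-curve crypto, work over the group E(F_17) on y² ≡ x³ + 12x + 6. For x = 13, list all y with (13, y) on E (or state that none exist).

8, 9

x³ + 12x + 6 = 2359 ≡ 13 (mod 17).
Square roots of 13 mod 17: 8 and 9 (since 8² = 64 ≡ 13).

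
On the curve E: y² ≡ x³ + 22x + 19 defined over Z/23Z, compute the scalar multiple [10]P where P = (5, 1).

(13, 8)

Double-and-add on 10 = (1010)₂. Start with P = (5, 1) for the leading 1-bit.
double: tangent at (5, 1): λ = (3·5² + 22)/(2·1) ≡ 5/2. 2⁻¹ ≡ 12 (mod 23), so λ ≡ 5·12 ≡ 14.
  x = λ² - 5 - 5 = 196 - 10 ≡ 2; y = λ·(5 - 2) - 1 ≡ 18. → (2, 18)
double: tangent at (2, 18): λ = (3·2² + 22)/(2·18) ≡ 11/13. 13⁻¹ ≡ 16 (mod 23), so λ ≡ 11·16 ≡ 15.
  x = λ² - 2 - 2 = 225 - 4 ≡ 14; y = λ·(2 - 14) - 18 ≡ 9. → (14, 9)
add P: (14, 9) + (5, 1). λ = (1 - 9)/(5 - 14) ≡ 15/14 mod 23. 14⁻¹ ≡ 5 (mod 23), so λ ≡ 6.
  x = λ² - 14 - 5 = 36 - 19 ≡ 17; y = λ·(14 - 17) - 9 ≡ 19. → (17, 19)
double: tangent at (17, 19): λ = (3·17² + 22)/(2·19) ≡ 15/15. 15⁻¹ ≡ 20 (mod 23) since 15·20 = 300 ≡ 1, so λ ≡ 15·20 ≡ 1.
  x = λ² - 17 - 17 = 1 - 34 ≡ 13; y = λ·(17 - 13) - 19 ≡ 8. → (13, 8)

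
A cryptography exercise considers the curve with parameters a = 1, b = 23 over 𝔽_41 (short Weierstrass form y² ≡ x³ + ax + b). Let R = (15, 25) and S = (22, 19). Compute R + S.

(15, 25) + (22, 19). λ = (19 - 25)/(22 - 15) ≡ 35/7 mod 41. 7⁻¹ ≡ 6 (mod 41), so λ ≡ 5.
  x = λ² - 15 - 22 = 25 - 37 ≡ 29; y = λ·(15 - 29) - 25 ≡ 28. → (29, 28)

(29, 28)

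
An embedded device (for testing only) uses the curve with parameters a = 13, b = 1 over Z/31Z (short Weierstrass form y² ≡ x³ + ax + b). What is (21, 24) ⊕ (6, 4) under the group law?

(21, 24) + (6, 4). λ = (4 - 24)/(6 - 21) ≡ 11/16 mod 31. 16⁻¹ ≡ 2 (mod 31), so λ ≡ 22.
  x = λ² - 21 - 6 = 484 - 27 ≡ 23; y = λ·(21 - 23) - 24 ≡ 25. → (23, 25)

(23, 25)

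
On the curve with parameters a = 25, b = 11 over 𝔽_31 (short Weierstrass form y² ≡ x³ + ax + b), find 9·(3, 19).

Write G = (3, 19).
Repeated addition: build up to 9G.
2G: tangent at (3, 19): λ = (3·3² + 25)/(2·19) ≡ 21/7. 7⁻¹ ≡ 9 (mod 31) since 7·9 = 63 ≡ 1, so λ ≡ 21·9 ≡ 3.
  x = λ² - 3 - 3 = 9 - 6 ≡ 3; y = λ·(3 - 3) - 19 ≡ 12. → (3, 12)
3G: (3, 12) + (3, 19): same x and y₁ ≡ -y₂, so the sum is O.
4G: O + (3, 19) = (3, 19) (identity).
5G: tangent at (3, 19): λ = (3·3² + 25)/(2·19) ≡ 21/7. 7⁻¹ ≡ 9 (mod 31) since 7·9 = 63 ≡ 1, so λ ≡ 21·9 ≡ 3.
  x = λ² - 3 - 3 = 9 - 6 ≡ 3; y = λ·(3 - 3) - 19 ≡ 12. → (3, 12)
6G: (3, 12) + (3, 19): same x and y₁ ≡ -y₂, so the sum is O.
7G: O + (3, 19) = (3, 19) (identity).
8G: tangent at (3, 19): λ = (3·3² + 25)/(2·19) ≡ 21/7. 7⁻¹ ≡ 9 (mod 31) since 7·9 = 63 ≡ 1, so λ ≡ 21·9 ≡ 3.
  x = λ² - 3 - 3 = 9 - 6 ≡ 3; y = λ·(3 - 3) - 19 ≡ 12. → (3, 12)
9G: (3, 12) + (3, 19): same x and y₁ ≡ -y₂, so the sum is O.

O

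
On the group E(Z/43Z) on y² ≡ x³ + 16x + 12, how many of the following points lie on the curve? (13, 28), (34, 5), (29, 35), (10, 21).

1

(13, 28): 28² ≡ 10, rhs ≡ 9 → off.
(34, 5): 5² ≡ 25, rhs ≡ 42 → off.
(29, 35): 35² ≡ 21, rhs ≡ 11 → off.
(10, 21): 21² ≡ 11, rhs ≡ 11 → on.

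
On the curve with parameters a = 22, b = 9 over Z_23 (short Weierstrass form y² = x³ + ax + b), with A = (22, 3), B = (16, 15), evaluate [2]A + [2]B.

O

First 2A:
Repeated addition: build up to 2A.
2A: tangent at (22, 3): λ = (3·22² + 22)/(2·3) ≡ 2/6. 6⁻¹ ≡ 4 (mod 23), so λ ≡ 2·4 ≡ 8.
  x = λ² - 22 - 22 = 64 - 44 ≡ 20; y = λ·(22 - 20) - 3 ≡ 13. → (20, 13)
2A = (20, 13).
Next 2B:
Repeated addition: build up to 2B.
2B: tangent at (16, 15): λ = (3·16² + 22)/(2·15) ≡ 8/7. 7⁻¹ ≡ 10 (mod 23) since 7·10 = 70 ≡ 1, so λ ≡ 8·10 ≡ 11.
  x = λ² - 16 - 16 = 121 - 32 ≡ 20; y = λ·(16 - 20) - 15 ≡ 10. → (20, 10)
2B = (20, 10).
Finally 2A + 2B:
(20, 13) + (20, 10): same x and y₁ ≡ -y₂, so the sum is the point at infinity.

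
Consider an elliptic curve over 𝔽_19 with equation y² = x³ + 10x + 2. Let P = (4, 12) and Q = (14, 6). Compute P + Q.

(12, 8)

(4, 12) + (14, 6). λ = (6 - 12)/(14 - 4) ≡ 13/10 mod 19. 10⁻¹ ≡ 2 (mod 19) since 10·2 = 20 ≡ 1, so λ ≡ 7.
  x = λ² - 4 - 14 = 49 - 18 ≡ 12; y = λ·(4 - 12) - 12 ≡ 8. → (12, 8)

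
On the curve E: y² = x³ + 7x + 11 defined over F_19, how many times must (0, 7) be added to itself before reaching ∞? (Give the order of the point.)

4

2P: tangent at (0, 7): λ = (3·0² + 7)/(2·7) ≡ 7/14. 14⁻¹ ≡ 15 (mod 19), so λ ≡ 7·15 ≡ 10.
  x = λ² - 0 - 0 = 100 - 0 ≡ 5; y = λ·(0 - 5) - 7 ≡ 0. → (5, 0)
3P: (5, 0) + (0, 7). λ = (7 - 0)/(0 - 5) ≡ 7/14 mod 19. 14⁻¹ ≡ 15 (mod 19) since 14·15 = 210 ≡ 1, so λ ≡ 10.
  x = λ² - 5 - 0 = 100 - 5 ≡ 0; y = λ·(5 - 0) - 0 ≡ 12. → (0, 12)
4P: (0, 12) + (0, 7): same x and y₁ ≡ -y₂, so the sum is ∞.
4P = ∞, so the order is 4.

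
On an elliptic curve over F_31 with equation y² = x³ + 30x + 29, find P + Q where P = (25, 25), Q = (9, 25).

(25, 25) + (9, 25). λ = (25 - 25)/(9 - 25) ≡ 0/15 mod 31. 15⁻¹ ≡ 29 (mod 31) since 15·29 = 435 ≡ 1, so λ ≡ 0.
  x = λ² - 25 - 9 = 0 - 34 ≡ 28; y = λ·(25 - 28) - 25 ≡ 6. → (28, 6)

(28, 6)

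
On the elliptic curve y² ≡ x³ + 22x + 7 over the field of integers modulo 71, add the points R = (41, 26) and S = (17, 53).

(41, 26) + (17, 53). λ = (53 - 26)/(17 - 41) ≡ 27/47 mod 71. 47⁻¹ ≡ 68 (mod 71) since 47·68 = 3196 ≡ 1, so λ ≡ 61.
  x = λ² - 41 - 17 = 3721 - 58 ≡ 42; y = λ·(41 - 42) - 26 ≡ 55. → (42, 55)

(42, 55)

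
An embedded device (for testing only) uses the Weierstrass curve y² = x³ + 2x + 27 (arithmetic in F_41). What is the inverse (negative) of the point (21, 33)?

(21, 8)

-(21, 33) = (21, -33 mod 41) = (21, 8).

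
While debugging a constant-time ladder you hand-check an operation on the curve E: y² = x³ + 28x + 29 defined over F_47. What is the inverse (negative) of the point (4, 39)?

-(4, 39) = (4, -39 mod 47) = (4, 8).

(4, 8)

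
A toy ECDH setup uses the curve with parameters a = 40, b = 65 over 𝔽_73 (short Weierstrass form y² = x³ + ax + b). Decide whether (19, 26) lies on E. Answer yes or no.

yes

y² = 26² ≡ 19; x³ + 40x + 65 = 7684 ≡ 19 (mod 73). 19 = 19.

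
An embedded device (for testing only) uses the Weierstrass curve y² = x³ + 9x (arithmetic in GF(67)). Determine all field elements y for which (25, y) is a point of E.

none

x³ + 9x + 0 = 15850 ≡ 38 (mod 67).
38 is a non-residue mod 67; no y exists.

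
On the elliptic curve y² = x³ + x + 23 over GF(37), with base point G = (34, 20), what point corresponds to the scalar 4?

Repeated addition: build up to 4G.
2G: tangent at (34, 20): λ = (3·34² + 1)/(2·20) ≡ 28/3. 3⁻¹ ≡ 25 (mod 37) since 3·25 = 75 ≡ 1, so λ ≡ 28·25 ≡ 34.
  x = λ² - 34 - 34 = 1156 - 68 ≡ 15; y = λ·(34 - 15) - 20 ≡ 34. → (15, 34)
3G: (15, 34) + (34, 20). λ = (20 - 34)/(34 - 15) ≡ 23/19 mod 37. 19⁻¹ ≡ 2 (mod 37) since 19·2 = 38 ≡ 1, so λ ≡ 9.
  x = λ² - 15 - 34 = 81 - 49 ≡ 32; y = λ·(15 - 32) - 34 ≡ 35. → (32, 35)
4G: (32, 35) + (34, 20). λ = (20 - 35)/(34 - 32) ≡ 22/2 mod 37. 2⁻¹ ≡ 19 (mod 37) since 2·19 = 38 ≡ 1, so λ ≡ 11.
  x = λ² - 32 - 34 = 121 - 66 ≡ 18; y = λ·(32 - 18) - 35 ≡ 8. → (18, 8)

(18, 8)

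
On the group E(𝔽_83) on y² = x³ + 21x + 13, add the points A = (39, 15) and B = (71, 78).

(11, 9)

(39, 15) + (71, 78). λ = (78 - 15)/(71 - 39) ≡ 63/32 mod 83. 32⁻¹ ≡ 13 (mod 83), so λ ≡ 72.
  x = λ² - 39 - 71 = 5184 - 110 ≡ 11; y = λ·(39 - 11) - 15 ≡ 9. → (11, 9)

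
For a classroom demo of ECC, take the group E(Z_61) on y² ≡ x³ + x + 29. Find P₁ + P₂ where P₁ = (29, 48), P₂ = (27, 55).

(29, 48) + (27, 55). λ = (55 - 48)/(27 - 29) ≡ 7/59 mod 61. 59⁻¹ ≡ 30 (mod 61) since 59·30 = 1770 ≡ 1, so λ ≡ 27.
  x = λ² - 29 - 27 = 729 - 56 ≡ 2; y = λ·(29 - 2) - 48 ≡ 10. → (2, 10)

(2, 10)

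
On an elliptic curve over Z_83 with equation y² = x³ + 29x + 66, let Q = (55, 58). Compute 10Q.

(35, 7)

Double-and-add on 10 = (1010)₂. Start with Q = (55, 58) for the leading 1-bit.
double: tangent at (55, 58): λ = (3·55² + 29)/(2·58) ≡ 57/33. 33⁻¹ ≡ 78 (mod 83), so λ ≡ 57·78 ≡ 47.
  x = λ² - 55 - 55 = 2209 - 110 ≡ 24; y = λ·(55 - 24) - 58 ≡ 71. → (24, 71)
double: tangent at (24, 71): λ = (3·24² + 29)/(2·71) ≡ 14/59. 59⁻¹ ≡ 38 (mod 83), so λ ≡ 14·38 ≡ 34.
  x = λ² - 24 - 24 = 1156 - 48 ≡ 29; y = λ·(24 - 29) - 71 ≡ 8. → (29, 8)
add Q: (29, 8) + (55, 58). λ = (58 - 8)/(55 - 29) ≡ 50/26 mod 83. 26⁻¹ ≡ 16 (mod 83), so λ ≡ 53.
  x = λ² - 29 - 55 = 2809 - 84 ≡ 69; y = λ·(29 - 69) - 8 ≡ 30. → (69, 30)
double: tangent at (69, 30): λ = (3·69² + 29)/(2·30) ≡ 36/60. 60⁻¹ ≡ 18 (mod 83), so λ ≡ 36·18 ≡ 67.
  x = λ² - 69 - 69 = 4489 - 138 ≡ 35; y = λ·(69 - 35) - 30 ≡ 7. → (35, 7)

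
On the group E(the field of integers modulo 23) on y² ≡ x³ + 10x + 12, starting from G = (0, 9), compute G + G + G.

Repeated addition: build up to 3G.
2G: tangent at (0, 9): λ = (3·0² + 10)/(2·9) ≡ 10/18. 18⁻¹ ≡ 9 (mod 23), so λ ≡ 10·9 ≡ 21.
  x = λ² - 0 - 0 = 441 - 0 ≡ 4; y = λ·(0 - 4) - 9 ≡ 22. → (4, 22)
3G: (4, 22) + (0, 9). λ = (9 - 22)/(0 - 4) ≡ 10/19 mod 23. 19⁻¹ ≡ 17 (mod 23) since 19·17 = 323 ≡ 1, so λ ≡ 9.
  x = λ² - 4 - 0 = 81 - 4 ≡ 8; y = λ·(4 - 8) - 22 ≡ 11. → (8, 11)

(8, 11)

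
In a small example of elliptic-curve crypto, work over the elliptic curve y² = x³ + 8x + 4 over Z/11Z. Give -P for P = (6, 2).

(6, 9)

-(6, 2) = (6, -2 mod 11) = (6, 9).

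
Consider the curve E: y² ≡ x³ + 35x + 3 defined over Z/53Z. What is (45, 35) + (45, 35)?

(32, 17)

tangent at (45, 35): λ = (3·45² + 35)/(2·35) ≡ 15/17. 17⁻¹ ≡ 25 (mod 53), so λ ≡ 15·25 ≡ 4.
  x = λ² - 45 - 45 = 16 - 90 ≡ 32; y = λ·(45 - 32) - 35 ≡ 17. → (32, 17)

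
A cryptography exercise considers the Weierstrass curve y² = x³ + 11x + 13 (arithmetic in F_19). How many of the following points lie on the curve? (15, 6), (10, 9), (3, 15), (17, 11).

1

(15, 6): 6² ≡ 17, rhs ≡ 0 → off.
(10, 9): 9² ≡ 5, rhs ≡ 2 → off.
(3, 15): 15² ≡ 16, rhs ≡ 16 → on.
(17, 11): 11² ≡ 7, rhs ≡ 2 → off.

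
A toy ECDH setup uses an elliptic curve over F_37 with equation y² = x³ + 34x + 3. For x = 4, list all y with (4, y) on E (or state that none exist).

x³ + 34x + 3 = 203 ≡ 18 (mod 37).
18 is a non-residue mod 37; no y exists.

none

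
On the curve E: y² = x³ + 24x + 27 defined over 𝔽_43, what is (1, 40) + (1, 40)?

tangent at (1, 40): λ = (3·1² + 24)/(2·40) ≡ 27/37. 37⁻¹ ≡ 7 (mod 43) since 37·7 = 259 ≡ 1, so λ ≡ 27·7 ≡ 17.
  x = λ² - 1 - 1 = 289 - 2 ≡ 29; y = λ·(1 - 29) - 40 ≡ 0. → (29, 0)

(29, 0)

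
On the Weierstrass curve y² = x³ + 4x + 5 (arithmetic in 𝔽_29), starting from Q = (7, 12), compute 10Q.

Double-and-add on 10 = (1010)₂. Start with Q = (7, 12) for the leading 1-bit.
double: tangent at (7, 12): λ = (3·7² + 4)/(2·12) ≡ 6/24. 24⁻¹ ≡ 23 (mod 29), so λ ≡ 6·23 ≡ 22.
  x = λ² - 7 - 7 = 484 - 14 ≡ 6; y = λ·(7 - 6) - 12 ≡ 10. → (6, 10)
double: tangent at (6, 10): λ = (3·6² + 4)/(2·10) ≡ 25/20. 20⁻¹ ≡ 16 (mod 29), so λ ≡ 25·16 ≡ 23.
  x = λ² - 6 - 6 = 529 - 12 ≡ 24; y = λ·(6 - 24) - 10 ≡ 11. → (24, 11)
add Q: (24, 11) + (7, 12). λ = (12 - 11)/(7 - 24) ≡ 1/12 mod 29. 12⁻¹ ≡ 17 (mod 29) since 12·17 = 204 ≡ 1, so λ ≡ 17.
  x = λ² - 24 - 7 = 289 - 31 ≡ 26; y = λ·(24 - 26) - 11 ≡ 13. → (26, 13)
double: tangent at (26, 13): λ = (3·26² + 4)/(2·13) ≡ 2/26. 26⁻¹ ≡ 19 (mod 29), so λ ≡ 2·19 ≡ 9.
  x = λ² - 26 - 26 = 81 - 52 ≡ 0; y = λ·(26 - 0) - 13 ≡ 18. → (0, 18)

(0, 18)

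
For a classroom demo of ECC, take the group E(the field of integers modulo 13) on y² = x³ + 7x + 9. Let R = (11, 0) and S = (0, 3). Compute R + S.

(1, 2)

(11, 0) + (0, 3). λ = (3 - 0)/(0 - 11) ≡ 3/2 mod 13. 2⁻¹ ≡ 7 (mod 13), so λ ≡ 8.
  x = λ² - 11 - 0 = 64 - 11 ≡ 1; y = λ·(11 - 1) - 0 ≡ 2. → (1, 2)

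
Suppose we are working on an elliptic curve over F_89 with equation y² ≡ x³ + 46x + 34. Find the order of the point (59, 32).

9

2P: tangent at (59, 32): λ = (3·59² + 46)/(2·32) ≡ 76/64. 64⁻¹ ≡ 32 (mod 89) since 64·32 = 2048 ≡ 1, so λ ≡ 76·32 ≡ 29.
  x = λ² - 59 - 59 = 841 - 118 ≡ 11; y = λ·(59 - 11) - 32 ≡ 25. → (11, 25)
3P: (11, 25) + (59, 32). λ = (32 - 25)/(59 - 11) ≡ 7/48 mod 89. 48⁻¹ ≡ 13 (mod 89) since 48·13 = 624 ≡ 1, so λ ≡ 2.
  x = λ² - 11 - 59 = 4 - 70 ≡ 23; y = λ·(11 - 23) - 25 ≡ 40. → (23, 40)
4P: (23, 40) + (59, 32). λ = (32 - 40)/(59 - 23) ≡ 81/36 mod 89. 36⁻¹ ≡ 47 (mod 89), so λ ≡ 69.
  x = λ² - 23 - 59 = 4761 - 82 ≡ 51; y = λ·(23 - 51) - 40 ≡ 75. → (51, 75)
5P: (51, 75) + (59, 32). λ = (32 - 75)/(59 - 51) ≡ 46/8 mod 89. 8⁻¹ ≡ 78 (mod 89), so λ ≡ 28.
  x = λ² - 51 - 59 = 784 - 110 ≡ 51; y = λ·(51 - 51) - 75 ≡ 14. → (51, 14)
6P: (51, 14) + (59, 32). λ = (32 - 14)/(59 - 51) ≡ 18/8 mod 89. 8⁻¹ ≡ 78 (mod 89) since 8·78 = 624 ≡ 1, so λ ≡ 69.
  x = λ² - 51 - 59 = 4761 - 110 ≡ 23; y = λ·(51 - 23) - 14 ≡ 49. → (23, 49)
7P: (23, 49) + (59, 32). λ = (32 - 49)/(59 - 23) ≡ 72/36 mod 89. 36⁻¹ ≡ 47 (mod 89), so λ ≡ 2.
  x = λ² - 23 - 59 = 4 - 82 ≡ 11; y = λ·(23 - 11) - 49 ≡ 64. → (11, 64)
8P: (11, 64) + (59, 32). λ = (32 - 64)/(59 - 11) ≡ 57/48 mod 89. 48⁻¹ ≡ 13 (mod 89) since 48·13 = 624 ≡ 1, so λ ≡ 29.
  x = λ² - 11 - 59 = 841 - 70 ≡ 59; y = λ·(11 - 59) - 64 ≡ 57. → (59, 57)
9P: (59, 57) + (59, 32): same x and y₁ ≡ -y₂, so the sum is ∞.
9P = ∞, so the order is 9.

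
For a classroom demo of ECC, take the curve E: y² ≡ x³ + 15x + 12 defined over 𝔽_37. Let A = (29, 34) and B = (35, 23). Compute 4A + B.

First 4A:
Repeated addition: build up to 4A.
2A: tangent at (29, 34): λ = (3·29² + 15)/(2·34) ≡ 22/31. 31⁻¹ ≡ 6 (mod 37), so λ ≡ 22·6 ≡ 21.
  x = λ² - 29 - 29 = 441 - 58 ≡ 13; y = λ·(29 - 13) - 34 ≡ 6. → (13, 6)
3A: (13, 6) + (29, 34). λ = (34 - 6)/(29 - 13) ≡ 28/16 mod 37. 16⁻¹ ≡ 7 (mod 37), so λ ≡ 11.
  x = λ² - 13 - 29 = 121 - 42 ≡ 5; y = λ·(13 - 5) - 6 ≡ 8. → (5, 8)
4A: (5, 8) + (29, 34). λ = (34 - 8)/(29 - 5) ≡ 26/24 mod 37. 24⁻¹ ≡ 17 (mod 37), so λ ≡ 35.
  x = λ² - 5 - 29 = 1225 - 34 ≡ 7; y = λ·(5 - 7) - 8 ≡ 33. → (7, 33)
4A = (7, 33).
Finally 4A + B:
(7, 33) + (35, 23). λ = (23 - 33)/(35 - 7) ≡ 27/28 mod 37. 28⁻¹ ≡ 4 (mod 37) since 28·4 = 112 ≡ 1, so λ ≡ 34.
  x = λ² - 7 - 35 = 1156 - 42 ≡ 4; y = λ·(7 - 4) - 33 ≡ 32. → (4, 32)

(4, 32)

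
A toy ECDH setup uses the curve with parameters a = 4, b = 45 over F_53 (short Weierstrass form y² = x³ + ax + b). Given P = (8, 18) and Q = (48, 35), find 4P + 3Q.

First 4P:
Double-and-add on 4 = (100)₂. Start with P = (8, 18) for the leading 1-bit.
double: tangent at (8, 18): λ = (3·8² + 4)/(2·18) ≡ 37/36. 36⁻¹ ≡ 28 (mod 53) since 36·28 = 1008 ≡ 1, so λ ≡ 37·28 ≡ 29.
  x = λ² - 8 - 8 = 841 - 16 ≡ 30; y = λ·(8 - 30) - 18 ≡ 33. → (30, 33)
double: tangent at (30, 33): λ = (3·30² + 4)/(2·33) ≡ 1/13. 13⁻¹ ≡ 49 (mod 53) since 13·49 = 637 ≡ 1, so λ ≡ 1·49 ≡ 49.
  x = λ² - 30 - 30 = 2401 - 60 ≡ 9; y = λ·(30 - 9) - 33 ≡ 42. → (9, 42)
4P = (9, 42).
Next 3Q:
Repeated addition: build up to 3Q.
2Q: tangent at (48, 35): λ = (3·48² + 4)/(2·35) ≡ 26/17. 17⁻¹ ≡ 25 (mod 53), so λ ≡ 26·25 ≡ 14.
  x = λ² - 48 - 48 = 196 - 96 ≡ 47; y = λ·(48 - 47) - 35 ≡ 32. → (47, 32)
3Q: (47, 32) + (48, 35). λ = (35 - 32)/(48 - 47) ≡ 3/1 mod 53. 1⁻¹ ≡ 1 (mod 53), so λ ≡ 3.
  x = λ² - 47 - 48 = 9 - 95 ≡ 20; y = λ·(47 - 20) - 32 ≡ 49. → (20, 49)
3Q = (20, 49).
Finally 4P + 3Q:
(9, 42) + (20, 49). λ = (49 - 42)/(20 - 9) ≡ 7/11 mod 53. 11⁻¹ ≡ 29 (mod 53) since 11·29 = 319 ≡ 1, so λ ≡ 44.
  x = λ² - 9 - 20 = 1936 - 29 ≡ 52; y = λ·(9 - 52) - 42 ≡ 27. → (52, 27)

(52, 27)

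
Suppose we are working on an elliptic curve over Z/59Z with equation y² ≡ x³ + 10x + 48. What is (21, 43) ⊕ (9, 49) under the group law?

(21, 43) + (9, 49). λ = (49 - 43)/(9 - 21) ≡ 6/47 mod 59. 47⁻¹ ≡ 54 (mod 59) since 47·54 = 2538 ≡ 1, so λ ≡ 29.
  x = λ² - 21 - 9 = 841 - 30 ≡ 44; y = λ·(21 - 44) - 43 ≡ 57. → (44, 57)

(44, 57)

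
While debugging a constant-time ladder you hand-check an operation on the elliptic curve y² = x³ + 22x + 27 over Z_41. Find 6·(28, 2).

Write Q = (28, 2).
Repeated addition: build up to 6Q.
2Q: tangent at (28, 2): λ = (3·28² + 22)/(2·2) ≡ 37/4. 4⁻¹ ≡ 31 (mod 41) since 4·31 = 124 ≡ 1, so λ ≡ 37·31 ≡ 40.
  x = λ² - 28 - 28 = 1600 - 56 ≡ 27; y = λ·(28 - 27) - 2 ≡ 38. → (27, 38)
3Q: (27, 38) + (28, 2). λ = (2 - 38)/(28 - 27) ≡ 5/1 mod 41. 1⁻¹ ≡ 1 (mod 41), so λ ≡ 5.
  x = λ² - 27 - 28 = 25 - 55 ≡ 11; y = λ·(27 - 11) - 38 ≡ 1. → (11, 1)
4Q: (11, 1) + (28, 2). λ = (2 - 1)/(28 - 11) ≡ 1/17 mod 41. 17⁻¹ ≡ 29 (mod 41), so λ ≡ 29.
  x = λ² - 11 - 28 = 841 - 39 ≡ 23; y = λ·(11 - 23) - 1 ≡ 20. → (23, 20)
5Q: (23, 20) + (28, 2). λ = (2 - 20)/(28 - 23) ≡ 23/5 mod 41. 5⁻¹ ≡ 33 (mod 41), so λ ≡ 21.
  x = λ² - 23 - 28 = 441 - 51 ≡ 21; y = λ·(23 - 21) - 20 ≡ 22. → (21, 22)
6Q: (21, 22) + (28, 2). λ = (2 - 22)/(28 - 21) ≡ 21/7 mod 41. 7⁻¹ ≡ 6 (mod 41), so λ ≡ 3.
  x = λ² - 21 - 28 = 9 - 49 ≡ 1; y = λ·(21 - 1) - 22 ≡ 38. → (1, 38)

(1, 38)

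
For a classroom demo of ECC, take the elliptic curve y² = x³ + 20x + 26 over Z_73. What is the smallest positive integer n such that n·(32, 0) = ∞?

2

2P: (32, 0) + (32, 0): same x and y₁ ≡ -y₂, so the sum is ∞.
2P = ∞, so the order is 2.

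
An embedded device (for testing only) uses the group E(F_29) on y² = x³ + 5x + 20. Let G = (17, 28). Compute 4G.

Double-and-add on 4 = (100)₂. Start with G = (17, 28) for the leading 1-bit.
double: tangent at (17, 28): λ = (3·17² + 5)/(2·28) ≡ 2/27. 27⁻¹ ≡ 14 (mod 29) since 27·14 = 378 ≡ 1, so λ ≡ 2·14 ≡ 28.
  x = λ² - 17 - 17 = 784 - 34 ≡ 25; y = λ·(17 - 25) - 28 ≡ 9. → (25, 9)
double: tangent at (25, 9): λ = (3·25² + 5)/(2·9) ≡ 24/18. 18⁻¹ ≡ 21 (mod 29), so λ ≡ 24·21 ≡ 11.
  x = λ² - 25 - 25 = 121 - 50 ≡ 13; y = λ·(25 - 13) - 9 ≡ 7. → (13, 7)

(13, 7)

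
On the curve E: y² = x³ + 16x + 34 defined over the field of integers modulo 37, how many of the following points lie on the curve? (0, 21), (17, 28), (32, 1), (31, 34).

1

(0, 21): 21² ≡ 34, rhs ≡ 34 → on.
(17, 28): 28² ≡ 7, rhs ≡ 2 → off.
(32, 1): 1² ≡ 1, rhs ≡ 14 → off.
(31, 34): 34² ≡ 9, rhs ≡ 18 → off.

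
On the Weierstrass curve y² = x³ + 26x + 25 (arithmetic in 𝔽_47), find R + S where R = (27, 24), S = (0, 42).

(27, 24) + (0, 42). λ = (42 - 24)/(0 - 27) ≡ 18/20 mod 47. 20⁻¹ ≡ 40 (mod 47), so λ ≡ 15.
  x = λ² - 27 - 0 = 225 - 27 ≡ 10; y = λ·(27 - 10) - 24 ≡ 43. → (10, 43)

(10, 43)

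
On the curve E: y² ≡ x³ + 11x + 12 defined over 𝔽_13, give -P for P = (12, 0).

(12, 0)

-(12, 0) = (12, -0 mod 13) = (12, 0).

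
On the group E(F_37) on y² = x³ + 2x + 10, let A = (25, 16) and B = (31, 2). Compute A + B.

(7, 16)

(25, 16) + (31, 2). λ = (2 - 16)/(31 - 25) ≡ 23/6 mod 37. 6⁻¹ ≡ 31 (mod 37), so λ ≡ 10.
  x = λ² - 25 - 31 = 100 - 56 ≡ 7; y = λ·(25 - 7) - 16 ≡ 16. → (7, 16)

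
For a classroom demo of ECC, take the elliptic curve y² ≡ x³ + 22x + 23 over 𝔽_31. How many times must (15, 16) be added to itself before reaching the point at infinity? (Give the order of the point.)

12

2P: tangent at (15, 16): λ = (3·15² + 22)/(2·16) ≡ 15/1. 1⁻¹ ≡ 1 (mod 31) since 1·1 = 1 ≡ 1, so λ ≡ 15·1 ≡ 15.
  x = λ² - 15 - 15 = 225 - 30 ≡ 9; y = λ·(15 - 9) - 16 ≡ 12. → (9, 12)
3P: (9, 12) + (15, 16). λ = (16 - 12)/(15 - 9) ≡ 4/6 mod 31. 6⁻¹ ≡ 26 (mod 31), so λ ≡ 11.
  x = λ² - 9 - 15 = 121 - 24 ≡ 4; y = λ·(9 - 4) - 12 ≡ 12. → (4, 12)
4P: (4, 12) + (15, 16). λ = (16 - 12)/(15 - 4) ≡ 4/11 mod 31. 11⁻¹ ≡ 17 (mod 31), so λ ≡ 6.
  x = λ² - 4 - 15 = 36 - 19 ≡ 17; y = λ·(4 - 17) - 12 ≡ 3. → (17, 3)
5P: (17, 3) + (15, 16). λ = (16 - 3)/(15 - 17) ≡ 13/29 mod 31. 29⁻¹ ≡ 15 (mod 31) since 29·15 = 435 ≡ 1, so λ ≡ 9.
  x = λ² - 17 - 15 = 81 - 32 ≡ 18; y = λ·(17 - 18) - 3 ≡ 19. → (18, 19)
6P: (18, 19) + (15, 16). λ = (16 - 19)/(15 - 18) ≡ 28/28 mod 31. 28⁻¹ ≡ 10 (mod 31) since 28·10 = 280 ≡ 1, so λ ≡ 1.
  x = λ² - 18 - 15 = 1 - 33 ≡ 30; y = λ·(18 - 30) - 19 ≡ 0. → (30, 0)
7P: (30, 0) + (15, 16). λ = (16 - 0)/(15 - 30) ≡ 16/16 mod 31. 16⁻¹ ≡ 2 (mod 31), so λ ≡ 1.
  x = λ² - 30 - 15 = 1 - 45 ≡ 18; y = λ·(30 - 18) - 0 ≡ 12. → (18, 12)
8P: (18, 12) + (15, 16). λ = (16 - 12)/(15 - 18) ≡ 4/28 mod 31. 28⁻¹ ≡ 10 (mod 31), so λ ≡ 9.
  x = λ² - 18 - 15 = 81 - 33 ≡ 17; y = λ·(18 - 17) - 12 ≡ 28. → (17, 28)
9P: (17, 28) + (15, 16). λ = (16 - 28)/(15 - 17) ≡ 19/29 mod 31. 29⁻¹ ≡ 15 (mod 31) since 29·15 = 435 ≡ 1, so λ ≡ 6.
  x = λ² - 17 - 15 = 36 - 32 ≡ 4; y = λ·(17 - 4) - 28 ≡ 19. → (4, 19)
10P: (4, 19) + (15, 16). λ = (16 - 19)/(15 - 4) ≡ 28/11 mod 31. 11⁻¹ ≡ 17 (mod 31), so λ ≡ 11.
  x = λ² - 4 - 15 = 121 - 19 ≡ 9; y = λ·(4 - 9) - 19 ≡ 19. → (9, 19)
11P: (9, 19) + (15, 16). λ = (16 - 19)/(15 - 9) ≡ 28/6 mod 31. 6⁻¹ ≡ 26 (mod 31), so λ ≡ 15.
  x = λ² - 9 - 15 = 225 - 24 ≡ 15; y = λ·(9 - 15) - 19 ≡ 15. → (15, 15)
12P: (15, 15) + (15, 16): same x and y₁ ≡ -y₂, so the sum is the point at infinity.
12P = the point at infinity, so the order is 12.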